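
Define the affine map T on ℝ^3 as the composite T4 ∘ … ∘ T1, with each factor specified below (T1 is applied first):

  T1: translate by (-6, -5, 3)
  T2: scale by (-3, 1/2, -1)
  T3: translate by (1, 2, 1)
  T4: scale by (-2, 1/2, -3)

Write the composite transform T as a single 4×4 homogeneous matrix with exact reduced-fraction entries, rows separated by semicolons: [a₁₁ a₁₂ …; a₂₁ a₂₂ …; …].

T1 = [1 0 0 -6; 0 1 0 -5; 0 0 1 3; 0 0 0 1]
T2·T1 = [-3 0 0 18; 0 1/2 0 -5/2; 0 0 -1 -3; 0 0 0 1]
T3·…·T1 = [-3 0 0 19; 0 1/2 0 -1/2; 0 0 -1 -2; 0 0 0 1]
T4·…·T1 = [6 0 0 -38; 0 1/4 0 -1/4; 0 0 3 6; 0 0 0 1]

T = [6 0 0 -38; 0 1/4 0 -1/4; 0 0 3 6; 0 0 0 1]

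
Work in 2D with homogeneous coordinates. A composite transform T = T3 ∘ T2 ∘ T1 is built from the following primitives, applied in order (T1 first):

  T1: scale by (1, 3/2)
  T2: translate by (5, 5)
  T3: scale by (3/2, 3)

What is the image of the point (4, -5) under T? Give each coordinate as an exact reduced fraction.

T(p) = (27/2, -15/2)

T1 scale by (1, 3/2): (4, -5) → (4, -15/2)
T2 translate by (5, 5): (4, -15/2) → (9, -5/2)
T3 scale by (3/2, 3): (9, -5/2) → (27/2, -15/2)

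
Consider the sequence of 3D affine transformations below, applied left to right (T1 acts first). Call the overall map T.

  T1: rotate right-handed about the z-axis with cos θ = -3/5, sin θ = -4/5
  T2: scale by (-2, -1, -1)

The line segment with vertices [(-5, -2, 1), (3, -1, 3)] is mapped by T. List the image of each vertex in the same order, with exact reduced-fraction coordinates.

image vertices: (-14/5, -26/5, -1), (26/5, 9/5, -3)

T1 rotate right-handed about the z-axis with cos θ = -3/5, sin θ = -4/5: (-5, -2, 1) → (7/5, 26/5, 1); (3, -1, 3) → (-13/5, -9/5, 3)
T2 scale by (-2, -1, -1): (7/5, 26/5, 1) → (-14/5, -26/5, -1); (-13/5, -9/5, 3) → (26/5, 9/5, -3)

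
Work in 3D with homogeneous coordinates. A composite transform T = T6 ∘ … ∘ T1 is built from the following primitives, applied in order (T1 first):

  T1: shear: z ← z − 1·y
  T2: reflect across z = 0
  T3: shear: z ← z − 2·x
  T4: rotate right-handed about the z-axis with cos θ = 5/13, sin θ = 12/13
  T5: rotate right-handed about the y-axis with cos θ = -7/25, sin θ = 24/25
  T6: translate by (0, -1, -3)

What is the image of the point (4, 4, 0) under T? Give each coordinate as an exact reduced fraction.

T1 shear: z ← z − 1·y: (4, 4, 0) → (4, 4, -4)
T2 reflect across z = 0: (4, 4, -4) → (4, 4, 4)
T3 shear: z ← z − 2·x: (4, 4, 4) → (4, 4, -4)
T4 rotate right-handed about the z-axis with cos θ = 5/13, sin θ = 12/13: (4, 4, -4) → (-28/13, 68/13, -4)
T5 rotate right-handed about the y-axis with cos θ = -7/25, sin θ = 24/25: (-28/13, 68/13, -4) → (-1052/325, 68/13, 1036/325)
T6 translate by (0, -1, -3): (-1052/325, 68/13, 1036/325) → (-1052/325, 55/13, 61/325)

T(p) = (-1052/325, 55/13, 61/325)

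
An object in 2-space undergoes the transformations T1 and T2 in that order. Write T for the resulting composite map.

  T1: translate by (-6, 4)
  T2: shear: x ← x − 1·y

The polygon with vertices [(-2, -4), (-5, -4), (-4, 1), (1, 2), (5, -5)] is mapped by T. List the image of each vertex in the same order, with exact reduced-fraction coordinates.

image vertices: (-8, 0), (-11, 0), (-15, 5), (-11, 6), (0, -1)

T1 translate by (-6, 4): (-2, -4) → (-8, 0); (-5, -4) → (-11, 0); (-4, 1) → (-10, 5); (1, 2) → (-5, 6); (5, -5) → (-1, -1)
T2 shear: x ← x − 1·y: (-8, 0) → (-8, 0); (-11, 0) → (-11, 0); (-10, 5) → (-15, 5); (-5, 6) → (-11, 6); (-1, -1) → (0, -1)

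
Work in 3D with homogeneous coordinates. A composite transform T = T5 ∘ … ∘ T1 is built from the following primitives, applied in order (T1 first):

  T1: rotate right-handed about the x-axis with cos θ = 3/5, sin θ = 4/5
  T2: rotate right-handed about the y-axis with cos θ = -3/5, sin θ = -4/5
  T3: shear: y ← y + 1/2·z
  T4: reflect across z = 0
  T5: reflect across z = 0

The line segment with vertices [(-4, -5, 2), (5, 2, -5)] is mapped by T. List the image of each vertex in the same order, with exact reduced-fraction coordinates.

T1 rotate right-handed about the x-axis with cos θ = 3/5, sin θ = 4/5: (-4, -5, 2) → (-4, -23/5, -14/5); (5, 2, -5) → (5, 26/5, -7/5)
T2 rotate right-handed about the y-axis with cos θ = -3/5, sin θ = -4/5: (-4, -23/5, -14/5) → (116/25, -23/5, -38/25); (5, 26/5, -7/5) → (-47/25, 26/5, 121/25)
T3 shear: y ← y + 1/2·z: (116/25, -23/5, -38/25) → (116/25, -134/25, -38/25); (-47/25, 26/5, 121/25) → (-47/25, 381/50, 121/25)
T4 reflect across z = 0: (116/25, -134/25, -38/25) → (116/25, -134/25, 38/25); (-47/25, 381/50, 121/25) → (-47/25, 381/50, -121/25)
T5 reflect across z = 0: (116/25, -134/25, 38/25) → (116/25, -134/25, -38/25); (-47/25, 381/50, -121/25) → (-47/25, 381/50, 121/25)

image vertices: (116/25, -134/25, -38/25), (-47/25, 381/50, 121/25)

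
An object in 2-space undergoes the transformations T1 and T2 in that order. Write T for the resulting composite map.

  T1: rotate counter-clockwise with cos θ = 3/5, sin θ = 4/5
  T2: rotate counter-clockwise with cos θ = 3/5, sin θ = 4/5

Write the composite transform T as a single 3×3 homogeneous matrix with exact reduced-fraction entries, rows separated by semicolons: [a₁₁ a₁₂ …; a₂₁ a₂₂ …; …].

T1 = [3/5 -4/5 0; 4/5 3/5 0; 0 0 1]
T2·T1 = [-7/25 -24/25 0; 24/25 -7/25 0; 0 0 1]

T = [-7/25 -24/25 0; 24/25 -7/25 0; 0 0 1]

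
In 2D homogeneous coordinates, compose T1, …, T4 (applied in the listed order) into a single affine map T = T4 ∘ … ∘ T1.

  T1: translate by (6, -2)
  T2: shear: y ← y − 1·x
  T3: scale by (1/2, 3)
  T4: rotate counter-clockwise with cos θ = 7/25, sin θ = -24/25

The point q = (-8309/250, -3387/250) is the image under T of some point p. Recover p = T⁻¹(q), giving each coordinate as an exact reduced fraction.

p = (7/5, -5/2)

T1 = [1 0 6; 0 1 -2; 0 0 1]
T2·T1 = [1 0 6; -1 1 -8; 0 0 1]
T3·…·T1 = [1/2 0 3; -3 3 -24; 0 0 1]
T4·…·T1 = [-137/50 72/25 -111/5; -33/25 21/25 -48/5; 0 0 1]
det M = 3/2; M⁻¹ = [14/25 -48/25 -6; 22/25 -137/75 2; 0 0 1]
M⁻¹ · (-8309/250, -3387/250)ᵀ = (7/5, -5/2)ᵀ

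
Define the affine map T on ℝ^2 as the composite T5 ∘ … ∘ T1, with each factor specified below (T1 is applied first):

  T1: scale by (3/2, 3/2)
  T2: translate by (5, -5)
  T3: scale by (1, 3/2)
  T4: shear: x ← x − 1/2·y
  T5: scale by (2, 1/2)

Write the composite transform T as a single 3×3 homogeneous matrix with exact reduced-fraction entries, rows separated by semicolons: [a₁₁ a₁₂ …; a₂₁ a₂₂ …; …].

T = [3 -9/4 35/2; 0 9/8 -15/4; 0 0 1]

T1 = [3/2 0 0; 0 3/2 0; 0 0 1]
T2·T1 = [3/2 0 5; 0 3/2 -5; 0 0 1]
T3·…·T1 = [3/2 0 5; 0 9/4 -15/2; 0 0 1]
T4·…·T1 = [3/2 -9/8 35/4; 0 9/4 -15/2; 0 0 1]
T5·…·T1 = [3 -9/4 35/2; 0 9/8 -15/4; 0 0 1]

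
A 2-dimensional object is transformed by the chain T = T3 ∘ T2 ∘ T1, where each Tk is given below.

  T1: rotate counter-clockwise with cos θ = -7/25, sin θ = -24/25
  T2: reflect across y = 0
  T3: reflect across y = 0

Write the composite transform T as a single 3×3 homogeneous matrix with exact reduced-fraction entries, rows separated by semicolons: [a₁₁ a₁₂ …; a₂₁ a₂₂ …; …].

T1 = [-7/25 24/25 0; -24/25 -7/25 0; 0 0 1]
T2·T1 = [-7/25 24/25 0; 24/25 7/25 0; 0 0 1]
T3·…·T1 = [-7/25 24/25 0; -24/25 -7/25 0; 0 0 1]

T = [-7/25 24/25 0; -24/25 -7/25 0; 0 0 1]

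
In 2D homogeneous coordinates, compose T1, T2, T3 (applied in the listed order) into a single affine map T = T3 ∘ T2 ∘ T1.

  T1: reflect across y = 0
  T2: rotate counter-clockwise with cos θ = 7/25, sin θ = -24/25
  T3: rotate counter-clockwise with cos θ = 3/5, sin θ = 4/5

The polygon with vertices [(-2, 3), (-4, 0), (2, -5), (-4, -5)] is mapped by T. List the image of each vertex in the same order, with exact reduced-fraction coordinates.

image vertices: (-366/125, -263/125), (-468/125, 176/125), (454/125, 497/125), (-248/125, 761/125)

T1 reflect across y = 0: (-2, 3) → (-2, -3); (-4, 0) → (-4, 0); (2, -5) → (2, 5); (-4, -5) → (-4, 5)
T2 rotate counter-clockwise with cos θ = 7/25, sin θ = -24/25: (-2, -3) → (-86/25, 27/25); (-4, 0) → (-28/25, 96/25); (2, 5) → (134/25, -13/25); (-4, 5) → (92/25, 131/25)
T3 rotate counter-clockwise with cos θ = 3/5, sin θ = 4/5: (-86/25, 27/25) → (-366/125, -263/125); (-28/25, 96/25) → (-468/125, 176/125); (134/25, -13/25) → (454/125, 497/125); (92/25, 131/25) → (-248/125, 761/125)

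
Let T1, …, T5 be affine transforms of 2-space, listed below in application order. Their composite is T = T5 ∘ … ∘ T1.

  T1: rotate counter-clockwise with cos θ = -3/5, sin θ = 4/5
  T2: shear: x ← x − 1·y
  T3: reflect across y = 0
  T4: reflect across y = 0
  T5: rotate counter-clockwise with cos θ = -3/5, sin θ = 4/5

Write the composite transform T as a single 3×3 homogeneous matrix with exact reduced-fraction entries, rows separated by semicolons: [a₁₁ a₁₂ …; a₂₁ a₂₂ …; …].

T1 = [-3/5 -4/5 0; 4/5 -3/5 0; 0 0 1]
T2·T1 = [-7/5 -1/5 0; 4/5 -3/5 0; 0 0 1]
T3·…·T1 = [-7/5 -1/5 0; -4/5 3/5 0; 0 0 1]
T4·…·T1 = [-7/5 -1/5 0; 4/5 -3/5 0; 0 0 1]
T5·…·T1 = [1/5 3/5 0; -8/5 1/5 0; 0 0 1]

T = [1/5 3/5 0; -8/5 1/5 0; 0 0 1]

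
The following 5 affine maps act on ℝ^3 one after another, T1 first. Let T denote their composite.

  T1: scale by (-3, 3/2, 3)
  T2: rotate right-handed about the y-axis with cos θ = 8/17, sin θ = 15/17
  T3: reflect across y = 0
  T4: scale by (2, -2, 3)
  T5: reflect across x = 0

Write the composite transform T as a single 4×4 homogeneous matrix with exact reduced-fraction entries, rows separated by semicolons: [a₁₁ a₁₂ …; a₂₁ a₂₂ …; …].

T = [48/17 0 -90/17 0; 0 3 0 0; 135/17 0 72/17 0; 0 0 0 1]

T1 = [-3 0 0 0; 0 3/2 0 0; 0 0 3 0; 0 0 0 1]
T2·T1 = [-24/17 0 45/17 0; 0 3/2 0 0; 45/17 0 24/17 0; 0 0 0 1]
T3·…·T1 = [-24/17 0 45/17 0; 0 -3/2 0 0; 45/17 0 24/17 0; 0 0 0 1]
T4·…·T1 = [-48/17 0 90/17 0; 0 3 0 0; 135/17 0 72/17 0; 0 0 0 1]
T5·…·T1 = [48/17 0 -90/17 0; 0 3 0 0; 135/17 0 72/17 0; 0 0 0 1]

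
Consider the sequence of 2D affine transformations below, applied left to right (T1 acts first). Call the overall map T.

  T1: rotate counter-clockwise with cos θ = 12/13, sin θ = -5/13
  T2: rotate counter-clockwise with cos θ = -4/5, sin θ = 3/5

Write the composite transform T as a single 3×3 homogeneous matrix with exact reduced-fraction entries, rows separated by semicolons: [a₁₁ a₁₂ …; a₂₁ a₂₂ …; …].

T = [-33/65 -56/65 0; 56/65 -33/65 0; 0 0 1]

T1 = [12/13 5/13 0; -5/13 12/13 0; 0 0 1]
T2·T1 = [-33/65 -56/65 0; 56/65 -33/65 0; 0 0 1]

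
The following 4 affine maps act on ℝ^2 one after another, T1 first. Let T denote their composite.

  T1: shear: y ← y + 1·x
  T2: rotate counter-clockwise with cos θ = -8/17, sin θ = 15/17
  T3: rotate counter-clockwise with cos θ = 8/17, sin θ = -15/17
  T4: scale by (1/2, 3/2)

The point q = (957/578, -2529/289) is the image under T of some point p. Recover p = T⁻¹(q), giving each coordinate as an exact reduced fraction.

p = (-3, -3)

T1 = [1 0 0; 1 1 0; 0 0 1]
T2·T1 = [-23/17 -15/17 0; 7/17 -8/17 0; 0 0 1]
T3·…·T1 = [-79/289 -240/289 0; 401/289 161/289 0; 0 0 1]
T4·…·T1 = [-79/578 -120/289 0; 1203/578 483/578 0; 0 0 1]
det M = 3/4; M⁻¹ = [322/289 160/289 0; -802/289 -158/867 0; 0 0 1]
M⁻¹ · (957/578, -2529/289)ᵀ = (-3, -3)ᵀ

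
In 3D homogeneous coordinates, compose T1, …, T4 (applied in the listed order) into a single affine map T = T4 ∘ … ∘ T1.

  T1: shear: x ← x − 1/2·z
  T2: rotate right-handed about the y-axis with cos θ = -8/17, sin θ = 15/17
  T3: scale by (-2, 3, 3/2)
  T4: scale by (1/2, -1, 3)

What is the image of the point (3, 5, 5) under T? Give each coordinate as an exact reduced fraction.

T(p) = (-71/17, -15, -855/68)

T1 shear: x ← x − 1/2·z: (3, 5, 5) → (1/2, 5, 5)
T2 rotate right-handed about the y-axis with cos θ = -8/17, sin θ = 15/17: (1/2, 5, 5) → (71/17, 5, -95/34)
T3 scale by (-2, 3, 3/2): (71/17, 5, -95/34) → (-142/17, 15, -285/68)
T4 scale by (1/2, -1, 3): (-142/17, 15, -285/68) → (-71/17, -15, -855/68)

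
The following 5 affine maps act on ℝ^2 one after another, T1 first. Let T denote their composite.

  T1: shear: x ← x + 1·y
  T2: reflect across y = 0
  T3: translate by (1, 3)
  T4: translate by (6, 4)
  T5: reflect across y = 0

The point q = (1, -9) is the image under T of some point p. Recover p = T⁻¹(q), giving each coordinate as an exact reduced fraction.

T1 = [1 1 0; 0 1 0; 0 0 1]
T2·T1 = [1 1 0; 0 -1 0; 0 0 1]
T3·…·T1 = [1 1 1; 0 -1 3; 0 0 1]
T4·…·T1 = [1 1 7; 0 -1 7; 0 0 1]
T5·…·T1 = [1 1 7; 0 1 -7; 0 0 1]
det M = 1; M⁻¹ = [1 -1 -14; 0 1 7; 0 0 1]
M⁻¹ · (1, -9)ᵀ = (-4, -2)ᵀ

p = (-4, -2)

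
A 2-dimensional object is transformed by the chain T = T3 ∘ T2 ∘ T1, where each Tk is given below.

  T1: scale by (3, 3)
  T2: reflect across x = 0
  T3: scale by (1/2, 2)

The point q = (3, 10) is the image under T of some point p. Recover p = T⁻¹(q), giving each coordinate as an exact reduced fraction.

p = (-2, 5/3)

T1 = [3 0 0; 0 3 0; 0 0 1]
T2·T1 = [-3 0 0; 0 3 0; 0 0 1]
T3·…·T1 = [-3/2 0 0; 0 6 0; 0 0 1]
det M = -9; M⁻¹ = [-2/3 0 0; 0 1/6 0; 0 0 1]
M⁻¹ · (3, 10)ᵀ = (-2, 5/3)ᵀ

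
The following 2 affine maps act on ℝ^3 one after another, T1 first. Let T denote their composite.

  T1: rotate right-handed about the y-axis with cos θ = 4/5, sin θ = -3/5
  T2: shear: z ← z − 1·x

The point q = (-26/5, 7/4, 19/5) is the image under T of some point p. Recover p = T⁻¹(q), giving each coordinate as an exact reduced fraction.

p = (-5, 7/4, 2)

T1 = [4/5 0 -3/5 0; 0 1 0 0; 3/5 0 4/5 0; 0 0 0 1]
T2·T1 = [4/5 0 -3/5 0; 0 1 0 0; -1/5 0 7/5 0; 0 0 0 1]
det M = 1; M⁻¹ = [7/5 0 3/5 0; 0 1 0 0; 1/5 0 4/5 0; 0 0 0 1]
M⁻¹ · (-26/5, 7/4, 19/5)ᵀ = (-5, 7/4, 2)ᵀ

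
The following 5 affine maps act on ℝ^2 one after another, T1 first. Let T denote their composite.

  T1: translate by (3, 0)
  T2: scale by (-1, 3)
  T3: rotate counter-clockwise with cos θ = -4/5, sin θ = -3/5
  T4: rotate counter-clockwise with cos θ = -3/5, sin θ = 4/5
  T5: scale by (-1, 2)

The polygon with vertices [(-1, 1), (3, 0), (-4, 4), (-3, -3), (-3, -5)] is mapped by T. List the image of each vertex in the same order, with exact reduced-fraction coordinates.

image vertices: (27/25, 172/25), (144/25, 84/25), (-108/25, 562/25), (63/25, -432/25), (21/5, -144/5)

T1 translate by (3, 0): (-1, 1) → (2, 1); (3, 0) → (6, 0); (-4, 4) → (-1, 4); (-3, -3) → (0, -3); (-3, -5) → (0, -5)
T2 scale by (-1, 3): (2, 1) → (-2, 3); (6, 0) → (-6, 0); (-1, 4) → (1, 12); (0, -3) → (0, -9); (0, -5) → (0, -15)
T3 rotate counter-clockwise with cos θ = -4/5, sin θ = -3/5: (-2, 3) → (17/5, -6/5); (-6, 0) → (24/5, 18/5); (1, 12) → (32/5, -51/5); (0, -9) → (-27/5, 36/5); (0, -15) → (-9, 12)
T4 rotate counter-clockwise with cos θ = -3/5, sin θ = 4/5: (17/5, -6/5) → (-27/25, 86/25); (24/5, 18/5) → (-144/25, 42/25); (32/5, -51/5) → (108/25, 281/25); (-27/5, 36/5) → (-63/25, -216/25); (-9, 12) → (-21/5, -72/5)
T5 scale by (-1, 2): (-27/25, 86/25) → (27/25, 172/25); (-144/25, 42/25) → (144/25, 84/25); (108/25, 281/25) → (-108/25, 562/25); (-63/25, -216/25) → (63/25, -432/25); (-21/5, -72/5) → (21/5, -144/5)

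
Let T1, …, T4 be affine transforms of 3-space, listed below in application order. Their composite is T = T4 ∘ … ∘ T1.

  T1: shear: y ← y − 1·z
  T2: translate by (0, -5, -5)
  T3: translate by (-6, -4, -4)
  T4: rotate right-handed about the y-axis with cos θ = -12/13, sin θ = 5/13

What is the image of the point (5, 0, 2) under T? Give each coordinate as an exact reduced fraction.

T(p) = (-23/13, -11, 89/13)

T1 shear: y ← y − 1·z: (5, 0, 2) → (5, -2, 2)
T2 translate by (0, -5, -5): (5, -2, 2) → (5, -7, -3)
T3 translate by (-6, -4, -4): (5, -7, -3) → (-1, -11, -7)
T4 rotate right-handed about the y-axis with cos θ = -12/13, sin θ = 5/13: (-1, -11, -7) → (-23/13, -11, 89/13)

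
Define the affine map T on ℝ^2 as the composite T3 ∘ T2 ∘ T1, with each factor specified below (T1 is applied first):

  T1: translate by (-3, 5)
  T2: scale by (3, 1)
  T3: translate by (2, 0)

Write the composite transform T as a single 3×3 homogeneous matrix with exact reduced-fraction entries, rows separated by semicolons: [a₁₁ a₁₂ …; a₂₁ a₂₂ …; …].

T = [3 0 -7; 0 1 5; 0 0 1]

T1 = [1 0 -3; 0 1 5; 0 0 1]
T2·T1 = [3 0 -9; 0 1 5; 0 0 1]
T3·…·T1 = [3 0 -7; 0 1 5; 0 0 1]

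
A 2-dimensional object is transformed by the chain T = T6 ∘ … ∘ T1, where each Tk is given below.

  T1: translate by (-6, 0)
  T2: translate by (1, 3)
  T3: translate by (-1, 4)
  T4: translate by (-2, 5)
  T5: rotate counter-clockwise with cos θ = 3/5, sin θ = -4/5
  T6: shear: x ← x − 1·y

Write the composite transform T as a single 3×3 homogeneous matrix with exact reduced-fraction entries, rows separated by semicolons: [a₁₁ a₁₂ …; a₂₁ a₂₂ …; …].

T1 = [1 0 -6; 0 1 0; 0 0 1]
T2·T1 = [1 0 -5; 0 1 3; 0 0 1]
T3·…·T1 = [1 0 -6; 0 1 7; 0 0 1]
T4·…·T1 = [1 0 -8; 0 1 12; 0 0 1]
T5·…·T1 = [3/5 4/5 24/5; -4/5 3/5 68/5; 0 0 1]
T6·…·T1 = [7/5 1/5 -44/5; -4/5 3/5 68/5; 0 0 1]

T = [7/5 1/5 -44/5; -4/5 3/5 68/5; 0 0 1]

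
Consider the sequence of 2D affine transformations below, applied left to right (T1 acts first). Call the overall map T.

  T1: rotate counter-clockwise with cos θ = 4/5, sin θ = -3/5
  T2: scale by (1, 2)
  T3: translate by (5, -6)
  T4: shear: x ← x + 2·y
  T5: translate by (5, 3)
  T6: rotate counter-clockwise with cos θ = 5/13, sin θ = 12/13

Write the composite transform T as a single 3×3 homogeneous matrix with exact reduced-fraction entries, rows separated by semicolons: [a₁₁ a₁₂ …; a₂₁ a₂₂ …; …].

T1 = [4/5 3/5 0; -3/5 4/5 0; 0 0 1]
T2·T1 = [4/5 3/5 0; -6/5 8/5 0; 0 0 1]
T3·…·T1 = [4/5 3/5 5; -6/5 8/5 -6; 0 0 1]
T4·…·T1 = [-8/5 19/5 -7; -6/5 8/5 -6; 0 0 1]
T5·…·T1 = [-8/5 19/5 -2; -6/5 8/5 -3; 0 0 1]
T6·…·T1 = [32/65 -1/65 2; -126/65 268/65 -3; 0 0 1]

T = [32/65 -1/65 2; -126/65 268/65 -3; 0 0 1]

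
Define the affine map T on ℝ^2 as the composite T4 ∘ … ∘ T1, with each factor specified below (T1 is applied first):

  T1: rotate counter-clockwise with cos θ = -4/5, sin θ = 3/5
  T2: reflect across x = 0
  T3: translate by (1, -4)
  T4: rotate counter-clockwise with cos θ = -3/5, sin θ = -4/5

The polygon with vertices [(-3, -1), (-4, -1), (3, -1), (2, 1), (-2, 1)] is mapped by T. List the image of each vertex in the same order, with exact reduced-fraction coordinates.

image vertices: (-14/5, 23/5), (-14/5, 28/5), (-14/5, -7/5), (-24/5, -2/5), (-24/5, 18/5)

T1 rotate counter-clockwise with cos θ = -4/5, sin θ = 3/5: (-3, -1) → (3, -1); (-4, -1) → (19/5, -8/5); (3, -1) → (-9/5, 13/5); (2, 1) → (-11/5, 2/5); (-2, 1) → (1, -2)
T2 reflect across x = 0: (3, -1) → (-3, -1); (19/5, -8/5) → (-19/5, -8/5); (-9/5, 13/5) → (9/5, 13/5); (-11/5, 2/5) → (11/5, 2/5); (1, -2) → (-1, -2)
T3 translate by (1, -4): (-3, -1) → (-2, -5); (-19/5, -8/5) → (-14/5, -28/5); (9/5, 13/5) → (14/5, -7/5); (11/5, 2/5) → (16/5, -18/5); (-1, -2) → (0, -6)
T4 rotate counter-clockwise with cos θ = -3/5, sin θ = -4/5: (-2, -5) → (-14/5, 23/5); (-14/5, -28/5) → (-14/5, 28/5); (14/5, -7/5) → (-14/5, -7/5); (16/5, -18/5) → (-24/5, -2/5); (0, -6) → (-24/5, 18/5)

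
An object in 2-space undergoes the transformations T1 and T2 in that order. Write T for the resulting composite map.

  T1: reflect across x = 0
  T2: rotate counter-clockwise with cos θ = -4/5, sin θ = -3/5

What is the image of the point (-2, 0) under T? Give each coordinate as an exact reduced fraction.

T(p) = (-8/5, -6/5)

T1 reflect across x = 0: (-2, 0) → (2, 0)
T2 rotate counter-clockwise with cos θ = -4/5, sin θ = -3/5: (2, 0) → (-8/5, -6/5)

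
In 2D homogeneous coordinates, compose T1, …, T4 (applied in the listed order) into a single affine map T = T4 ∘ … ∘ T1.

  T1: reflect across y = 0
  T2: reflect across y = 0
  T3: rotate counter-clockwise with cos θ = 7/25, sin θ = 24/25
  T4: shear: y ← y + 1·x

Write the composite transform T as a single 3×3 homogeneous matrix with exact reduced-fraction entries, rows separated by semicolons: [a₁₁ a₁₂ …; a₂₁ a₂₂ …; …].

T = [7/25 -24/25 0; 31/25 -17/25 0; 0 0 1]

T1 = [1 0 0; 0 -1 0; 0 0 1]
T2·T1 = [1 0 0; 0 1 0; 0 0 1]
T3·…·T1 = [7/25 -24/25 0; 24/25 7/25 0; 0 0 1]
T4·…·T1 = [7/25 -24/25 0; 31/25 -17/25 0; 0 0 1]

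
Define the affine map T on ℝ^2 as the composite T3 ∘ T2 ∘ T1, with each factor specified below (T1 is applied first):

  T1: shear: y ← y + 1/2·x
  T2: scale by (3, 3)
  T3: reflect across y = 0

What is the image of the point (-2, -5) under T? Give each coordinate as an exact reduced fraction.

T(p) = (-6, 18)

T1 shear: y ← y + 1/2·x: (-2, -5) → (-2, -6)
T2 scale by (3, 3): (-2, -6) → (-6, -18)
T3 reflect across y = 0: (-6, -18) → (-6, 18)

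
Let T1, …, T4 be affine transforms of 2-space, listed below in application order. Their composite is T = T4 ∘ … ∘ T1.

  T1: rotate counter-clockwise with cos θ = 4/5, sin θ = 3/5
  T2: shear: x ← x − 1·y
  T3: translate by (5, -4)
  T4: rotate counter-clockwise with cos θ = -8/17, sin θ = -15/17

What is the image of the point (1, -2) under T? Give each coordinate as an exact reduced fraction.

T(p) = (-139/17, -80/17)

T1 rotate counter-clockwise with cos θ = 4/5, sin θ = 3/5: (1, -2) → (2, -1)
T2 shear: x ← x − 1·y: (2, -1) → (3, -1)
T3 translate by (5, -4): (3, -1) → (8, -5)
T4 rotate counter-clockwise with cos θ = -8/17, sin θ = -15/17: (8, -5) → (-139/17, -80/17)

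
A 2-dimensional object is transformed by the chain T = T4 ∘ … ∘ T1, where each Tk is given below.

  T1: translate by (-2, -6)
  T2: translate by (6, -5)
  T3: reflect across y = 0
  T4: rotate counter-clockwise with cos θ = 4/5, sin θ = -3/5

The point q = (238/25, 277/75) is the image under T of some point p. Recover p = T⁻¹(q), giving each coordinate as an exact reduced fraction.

T1 = [1 0 -2; 0 1 -6; 0 0 1]
T2·T1 = [1 0 4; 0 1 -11; 0 0 1]
T3·…·T1 = [1 0 4; 0 -1 11; 0 0 1]
T4·…·T1 = [4/5 -3/5 49/5; -3/5 -4/5 32/5; 0 0 1]
det M = -1; M⁻¹ = [4/5 -3/5 -4; -3/5 -4/5 11; 0 0 1]
M⁻¹ · (238/25, 277/75)ᵀ = (7/5, 7/3)ᵀ

p = (7/5, 7/3)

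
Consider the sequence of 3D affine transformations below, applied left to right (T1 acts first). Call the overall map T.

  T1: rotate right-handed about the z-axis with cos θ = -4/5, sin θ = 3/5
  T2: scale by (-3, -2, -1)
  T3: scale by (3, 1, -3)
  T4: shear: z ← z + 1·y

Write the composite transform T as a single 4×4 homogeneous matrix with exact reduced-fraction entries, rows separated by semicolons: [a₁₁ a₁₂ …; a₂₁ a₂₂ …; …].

T1 = [-4/5 -3/5 0 0; 3/5 -4/5 0 0; 0 0 1 0; 0 0 0 1]
T2·T1 = [12/5 9/5 0 0; -6/5 8/5 0 0; 0 0 -1 0; 0 0 0 1]
T3·…·T1 = [36/5 27/5 0 0; -6/5 8/5 0 0; 0 0 3 0; 0 0 0 1]
T4·…·T1 = [36/5 27/5 0 0; -6/5 8/5 0 0; -6/5 8/5 3 0; 0 0 0 1]

T = [36/5 27/5 0 0; -6/5 8/5 0 0; -6/5 8/5 3 0; 0 0 0 1]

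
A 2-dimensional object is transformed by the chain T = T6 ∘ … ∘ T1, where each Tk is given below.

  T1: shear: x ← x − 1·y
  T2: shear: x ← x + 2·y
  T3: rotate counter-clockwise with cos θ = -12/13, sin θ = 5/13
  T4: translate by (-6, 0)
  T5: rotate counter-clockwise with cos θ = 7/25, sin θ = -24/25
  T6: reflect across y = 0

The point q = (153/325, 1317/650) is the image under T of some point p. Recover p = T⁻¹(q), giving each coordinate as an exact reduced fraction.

p = (-9/2, -3)

T1 = [1 -1 0; 0 1 0; 0 0 1]
T2·T1 = [1 1 0; 0 1 0; 0 0 1]
T3·…·T1 = [-12/13 -17/13 0; 5/13 -7/13 0; 0 0 1]
T4·…·T1 = [-12/13 -17/13 -6; 5/13 -7/13 0; 0 0 1]
T5·…·T1 = [36/325 -287/325 -42/25; 323/325 359/325 144/25; 0 0 1]
T6·…·T1 = [36/325 -287/325 -42/25; -323/325 -359/325 -144/25; 0 0 1]
det M = -1; M⁻¹ = [359/325 -287/325 -42/13; -323/325 -36/325 -30/13; 0 0 1]
M⁻¹ · (153/325, 1317/650)ᵀ = (-9/2, -3)ᵀ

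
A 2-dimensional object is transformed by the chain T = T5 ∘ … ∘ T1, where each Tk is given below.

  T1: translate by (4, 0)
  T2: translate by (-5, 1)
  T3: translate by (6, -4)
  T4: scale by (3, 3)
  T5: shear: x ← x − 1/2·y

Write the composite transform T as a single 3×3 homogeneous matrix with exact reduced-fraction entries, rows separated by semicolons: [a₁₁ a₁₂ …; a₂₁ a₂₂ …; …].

T1 = [1 0 4; 0 1 0; 0 0 1]
T2·T1 = [1 0 -1; 0 1 1; 0 0 1]
T3·…·T1 = [1 0 5; 0 1 -3; 0 0 1]
T4·…·T1 = [3 0 15; 0 3 -9; 0 0 1]
T5·…·T1 = [3 -3/2 39/2; 0 3 -9; 0 0 1]

T = [3 -3/2 39/2; 0 3 -9; 0 0 1]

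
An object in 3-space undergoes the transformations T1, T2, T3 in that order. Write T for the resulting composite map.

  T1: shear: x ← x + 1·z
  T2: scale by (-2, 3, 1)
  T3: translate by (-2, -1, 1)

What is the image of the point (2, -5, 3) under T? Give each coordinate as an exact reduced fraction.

T(p) = (-12, -16, 4)

T1 shear: x ← x + 1·z: (2, -5, 3) → (5, -5, 3)
T2 scale by (-2, 3, 1): (5, -5, 3) → (-10, -15, 3)
T3 translate by (-2, -1, 1): (-10, -15, 3) → (-12, -16, 4)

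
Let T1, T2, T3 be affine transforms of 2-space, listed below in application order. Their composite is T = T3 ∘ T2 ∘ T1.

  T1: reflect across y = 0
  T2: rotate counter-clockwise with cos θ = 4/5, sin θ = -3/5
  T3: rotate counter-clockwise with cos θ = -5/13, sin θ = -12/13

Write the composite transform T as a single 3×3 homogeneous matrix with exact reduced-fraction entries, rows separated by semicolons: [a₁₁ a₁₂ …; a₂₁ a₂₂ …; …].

T1 = [1 0 0; 0 -1 0; 0 0 1]
T2·T1 = [4/5 -3/5 0; -3/5 -4/5 0; 0 0 1]
T3·…·T1 = [-56/65 -33/65 0; -33/65 56/65 0; 0 0 1]

T = [-56/65 -33/65 0; -33/65 56/65 0; 0 0 1]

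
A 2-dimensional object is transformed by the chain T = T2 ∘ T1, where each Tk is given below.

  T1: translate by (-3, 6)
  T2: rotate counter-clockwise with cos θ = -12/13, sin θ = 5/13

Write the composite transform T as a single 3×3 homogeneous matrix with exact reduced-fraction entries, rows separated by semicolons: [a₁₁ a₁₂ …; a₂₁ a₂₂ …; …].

T = [-12/13 -5/13 6/13; 5/13 -12/13 -87/13; 0 0 1]

T1 = [1 0 -3; 0 1 6; 0 0 1]
T2·T1 = [-12/13 -5/13 6/13; 5/13 -12/13 -87/13; 0 0 1]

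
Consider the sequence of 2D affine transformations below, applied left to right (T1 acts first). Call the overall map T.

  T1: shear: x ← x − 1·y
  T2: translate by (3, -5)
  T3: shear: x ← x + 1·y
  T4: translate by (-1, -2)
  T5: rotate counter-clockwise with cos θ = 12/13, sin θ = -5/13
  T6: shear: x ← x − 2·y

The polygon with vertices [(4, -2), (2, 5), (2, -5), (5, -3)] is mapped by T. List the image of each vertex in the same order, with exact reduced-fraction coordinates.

image vertices: (193/13, -113/13), (16/13, -19/13), (206/13, -139/13), (18, -10)

T1 shear: x ← x − 1·y: (4, -2) → (6, -2); (2, 5) → (-3, 5); (2, -5) → (7, -5); (5, -3) → (8, -3)
T2 translate by (3, -5): (6, -2) → (9, -7); (-3, 5) → (0, 0); (7, -5) → (10, -10); (8, -3) → (11, -8)
T3 shear: x ← x + 1·y: (9, -7) → (2, -7); (0, 0) → (0, 0); (10, -10) → (0, -10); (11, -8) → (3, -8)
T4 translate by (-1, -2): (2, -7) → (1, -9); (0, 0) → (-1, -2); (0, -10) → (-1, -12); (3, -8) → (2, -10)
T5 rotate counter-clockwise with cos θ = 12/13, sin θ = -5/13: (1, -9) → (-33/13, -113/13); (-1, -2) → (-22/13, -19/13); (-1, -12) → (-72/13, -139/13); (2, -10) → (-2, -10)
T6 shear: x ← x − 2·y: (-33/13, -113/13) → (193/13, -113/13); (-22/13, -19/13) → (16/13, -19/13); (-72/13, -139/13) → (206/13, -139/13); (-2, -10) → (18, -10)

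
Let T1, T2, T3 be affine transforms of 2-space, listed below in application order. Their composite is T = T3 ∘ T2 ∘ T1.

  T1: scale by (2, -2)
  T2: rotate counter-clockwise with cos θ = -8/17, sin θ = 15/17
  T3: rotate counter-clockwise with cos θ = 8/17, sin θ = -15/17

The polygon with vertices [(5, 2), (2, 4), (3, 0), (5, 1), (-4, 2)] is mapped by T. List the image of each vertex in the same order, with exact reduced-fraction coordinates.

T1 scale by (2, -2): (5, 2) → (10, -4); (2, 4) → (4, -8); (3, 0) → (6, 0); (5, 1) → (10, -2); (-4, 2) → (-8, -4)
T2 rotate counter-clockwise with cos θ = -8/17, sin θ = 15/17: (10, -4) → (-20/17, 182/17); (4, -8) → (88/17, 124/17); (6, 0) → (-48/17, 90/17); (10, -2) → (-50/17, 166/17); (-8, -4) → (124/17, -88/17)
T3 rotate counter-clockwise with cos θ = 8/17, sin θ = -15/17: (-20/17, 182/17) → (2570/289, 1756/289); (88/17, 124/17) → (2564/289, -328/289); (-48/17, 90/17) → (966/289, 1440/289); (-50/17, 166/17) → (2090/289, 2078/289); (124/17, -88/17) → (-328/289, -2564/289)

image vertices: (2570/289, 1756/289), (2564/289, -328/289), (966/289, 1440/289), (2090/289, 2078/289), (-328/289, -2564/289)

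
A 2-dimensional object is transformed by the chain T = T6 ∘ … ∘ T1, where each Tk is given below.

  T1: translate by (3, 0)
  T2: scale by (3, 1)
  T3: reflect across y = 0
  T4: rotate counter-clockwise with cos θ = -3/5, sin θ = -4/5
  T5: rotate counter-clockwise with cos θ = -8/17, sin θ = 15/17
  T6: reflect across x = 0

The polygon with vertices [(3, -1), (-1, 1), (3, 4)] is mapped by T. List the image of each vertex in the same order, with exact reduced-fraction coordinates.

T1 translate by (3, 0): (3, -1) → (6, -1); (-1, 1) → (2, 1); (3, 4) → (6, 4)
T2 scale by (3, 1): (6, -1) → (18, -1); (2, 1) → (6, 1); (6, 4) → (18, 4)
T3 reflect across y = 0: (18, -1) → (18, 1); (6, 1) → (6, -1); (18, 4) → (18, -4)
T4 rotate counter-clockwise with cos θ = -3/5, sin θ = -4/5: (18, 1) → (-10, -15); (6, -1) → (-22/5, -21/5); (18, -4) → (-14, -12)
T5 rotate counter-clockwise with cos θ = -8/17, sin θ = 15/17: (-10, -15) → (305/17, -30/17); (-22/5, -21/5) → (491/85, -162/85); (-14, -12) → (292/17, -114/17)
T6 reflect across x = 0: (305/17, -30/17) → (-305/17, -30/17); (491/85, -162/85) → (-491/85, -162/85); (292/17, -114/17) → (-292/17, -114/17)

image vertices: (-305/17, -30/17), (-491/85, -162/85), (-292/17, -114/17)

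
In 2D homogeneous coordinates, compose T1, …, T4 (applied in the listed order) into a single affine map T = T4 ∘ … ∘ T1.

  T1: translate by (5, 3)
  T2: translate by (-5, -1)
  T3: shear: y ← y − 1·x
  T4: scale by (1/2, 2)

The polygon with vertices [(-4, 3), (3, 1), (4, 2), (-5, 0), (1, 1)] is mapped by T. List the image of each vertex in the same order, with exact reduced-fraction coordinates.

T1 translate by (5, 3): (-4, 3) → (1, 6); (3, 1) → (8, 4); (4, 2) → (9, 5); (-5, 0) → (0, 3); (1, 1) → (6, 4)
T2 translate by (-5, -1): (1, 6) → (-4, 5); (8, 4) → (3, 3); (9, 5) → (4, 4); (0, 3) → (-5, 2); (6, 4) → (1, 3)
T3 shear: y ← y − 1·x: (-4, 5) → (-4, 9); (3, 3) → (3, 0); (4, 4) → (4, 0); (-5, 2) → (-5, 7); (1, 3) → (1, 2)
T4 scale by (1/2, 2): (-4, 9) → (-2, 18); (3, 0) → (3/2, 0); (4, 0) → (2, 0); (-5, 7) → (-5/2, 14); (1, 2) → (1/2, 4)

image vertices: (-2, 18), (3/2, 0), (2, 0), (-5/2, 14), (1/2, 4)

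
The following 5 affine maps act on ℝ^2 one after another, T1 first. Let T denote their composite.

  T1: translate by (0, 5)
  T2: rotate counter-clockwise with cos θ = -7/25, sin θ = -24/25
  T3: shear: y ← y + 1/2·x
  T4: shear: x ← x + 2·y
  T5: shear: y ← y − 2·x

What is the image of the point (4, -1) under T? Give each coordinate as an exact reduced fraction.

T1 translate by (0, 5): (4, -1) → (4, 4)
T2 rotate counter-clockwise with cos θ = -7/25, sin θ = -24/25: (4, 4) → (68/25, -124/25)
T3 shear: y ← y + 1/2·x: (68/25, -124/25) → (68/25, -18/5)
T4 shear: x ← x + 2·y: (68/25, -18/5) → (-112/25, -18/5)
T5 shear: y ← y − 2·x: (-112/25, -18/5) → (-112/25, 134/25)

T(p) = (-112/25, 134/25)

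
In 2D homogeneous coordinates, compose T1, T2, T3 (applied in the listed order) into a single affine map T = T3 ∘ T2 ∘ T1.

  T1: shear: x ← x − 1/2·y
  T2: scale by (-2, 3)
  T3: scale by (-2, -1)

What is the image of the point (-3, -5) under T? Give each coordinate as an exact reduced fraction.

T1 shear: x ← x − 1/2·y: (-3, -5) → (-1/2, -5)
T2 scale by (-2, 3): (-1/2, -5) → (1, -15)
T3 scale by (-2, -1): (1, -15) → (-2, 15)

T(p) = (-2, 15)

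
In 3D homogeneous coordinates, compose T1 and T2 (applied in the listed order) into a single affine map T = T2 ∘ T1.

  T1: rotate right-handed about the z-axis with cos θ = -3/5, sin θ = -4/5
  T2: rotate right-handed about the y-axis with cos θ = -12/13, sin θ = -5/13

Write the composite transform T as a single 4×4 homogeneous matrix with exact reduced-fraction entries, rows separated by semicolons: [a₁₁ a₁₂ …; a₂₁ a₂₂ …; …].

T1 = [-3/5 4/5 0 0; -4/5 -3/5 0 0; 0 0 1 0; 0 0 0 1]
T2·T1 = [36/65 -48/65 -5/13 0; -4/5 -3/5 0 0; -3/13 4/13 -12/13 0; 0 0 0 1]

T = [36/65 -48/65 -5/13 0; -4/5 -3/5 0 0; -3/13 4/13 -12/13 0; 0 0 0 1]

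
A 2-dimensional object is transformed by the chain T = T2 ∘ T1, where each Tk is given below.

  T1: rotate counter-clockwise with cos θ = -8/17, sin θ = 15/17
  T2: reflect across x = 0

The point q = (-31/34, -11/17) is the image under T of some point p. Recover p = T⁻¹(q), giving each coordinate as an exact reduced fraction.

T1 = [-8/17 -15/17 0; 15/17 -8/17 0; 0 0 1]
T2·T1 = [8/17 15/17 0; 15/17 -8/17 0; 0 0 1]
det M = -1; M⁻¹ = [8/17 15/17 0; 15/17 -8/17 0; 0 0 1]
M⁻¹ · (-31/34, -11/17)ᵀ = (-1, -1/2)ᵀ

p = (-1, -1/2)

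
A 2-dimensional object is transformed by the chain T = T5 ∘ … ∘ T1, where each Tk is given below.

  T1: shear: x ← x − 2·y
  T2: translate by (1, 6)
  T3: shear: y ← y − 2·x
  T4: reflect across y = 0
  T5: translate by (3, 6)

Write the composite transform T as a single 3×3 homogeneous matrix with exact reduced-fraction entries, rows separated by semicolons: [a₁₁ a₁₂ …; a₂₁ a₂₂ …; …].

T = [1 -2 4; 2 -5 2; 0 0 1]

T1 = [1 -2 0; 0 1 0; 0 0 1]
T2·T1 = [1 -2 1; 0 1 6; 0 0 1]
T3·…·T1 = [1 -2 1; -2 5 4; 0 0 1]
T4·…·T1 = [1 -2 1; 2 -5 -4; 0 0 1]
T5·…·T1 = [1 -2 4; 2 -5 2; 0 0 1]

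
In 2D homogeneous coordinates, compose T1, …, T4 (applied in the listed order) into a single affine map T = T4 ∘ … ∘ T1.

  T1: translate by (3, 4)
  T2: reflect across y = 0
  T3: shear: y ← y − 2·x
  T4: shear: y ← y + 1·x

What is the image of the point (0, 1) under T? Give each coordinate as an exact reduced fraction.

T1 translate by (3, 4): (0, 1) → (3, 5)
T2 reflect across y = 0: (3, 5) → (3, -5)
T3 shear: y ← y − 2·x: (3, -5) → (3, -11)
T4 shear: y ← y + 1·x: (3, -11) → (3, -8)

T(p) = (3, -8)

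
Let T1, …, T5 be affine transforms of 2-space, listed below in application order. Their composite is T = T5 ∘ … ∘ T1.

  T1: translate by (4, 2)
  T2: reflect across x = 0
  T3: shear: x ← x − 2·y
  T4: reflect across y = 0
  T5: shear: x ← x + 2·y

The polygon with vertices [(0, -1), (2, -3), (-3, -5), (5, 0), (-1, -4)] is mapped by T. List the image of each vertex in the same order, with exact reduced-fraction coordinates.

image vertices: (-8, -1), (-2, 1), (11, 3), (-17, -2), (5, 2)

T1 translate by (4, 2): (0, -1) → (4, 1); (2, -3) → (6, -1); (-3, -5) → (1, -3); (5, 0) → (9, 2); (-1, -4) → (3, -2)
T2 reflect across x = 0: (4, 1) → (-4, 1); (6, -1) → (-6, -1); (1, -3) → (-1, -3); (9, 2) → (-9, 2); (3, -2) → (-3, -2)
T3 shear: x ← x − 2·y: (-4, 1) → (-6, 1); (-6, -1) → (-4, -1); (-1, -3) → (5, -3); (-9, 2) → (-13, 2); (-3, -2) → (1, -2)
T4 reflect across y = 0: (-6, 1) → (-6, -1); (-4, -1) → (-4, 1); (5, -3) → (5, 3); (-13, 2) → (-13, -2); (1, -2) → (1, 2)
T5 shear: x ← x + 2·y: (-6, -1) → (-8, -1); (-4, 1) → (-2, 1); (5, 3) → (11, 3); (-13, -2) → (-17, -2); (1, 2) → (5, 2)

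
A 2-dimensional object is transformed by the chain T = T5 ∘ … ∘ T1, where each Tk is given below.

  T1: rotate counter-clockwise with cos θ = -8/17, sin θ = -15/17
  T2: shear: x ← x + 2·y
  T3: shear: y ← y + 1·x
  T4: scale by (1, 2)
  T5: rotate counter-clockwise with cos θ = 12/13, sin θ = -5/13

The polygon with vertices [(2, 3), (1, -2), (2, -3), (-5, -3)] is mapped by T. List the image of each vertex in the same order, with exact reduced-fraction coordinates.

T1 rotate counter-clockwise with cos θ = -8/17, sin θ = -15/17: (2, 3) → (29/17, -54/17); (1, -2) → (-38/17, 1/17); (2, -3) → (-61/17, -6/17); (-5, -3) → (-5/17, 99/17)
T2 shear: x ← x + 2·y: (29/17, -54/17) → (-79/17, -54/17); (-38/17, 1/17) → (-36/17, 1/17); (-61/17, -6/17) → (-73/17, -6/17); (-5/17, 99/17) → (193/17, 99/17)
T3 shear: y ← y + 1·x: (-79/17, -54/17) → (-79/17, -133/17); (-36/17, 1/17) → (-36/17, -35/17); (-73/17, -6/17) → (-73/17, -79/17); (193/17, 99/17) → (193/17, 292/17)
T4 scale by (1, 2): (-79/17, -133/17) → (-79/17, -266/17); (-36/17, -35/17) → (-36/17, -70/17); (-73/17, -79/17) → (-73/17, -158/17); (193/17, 292/17) → (193/17, 584/17)
T5 rotate counter-clockwise with cos θ = 12/13, sin θ = -5/13: (-79/17, -266/17) → (-134/13, -2797/221); (-36/17, -70/17) → (-46/13, -660/221); (-73/17, -158/17) → (-98/13, -1531/221); (193/17, 584/17) → (308/13, 6043/221)

image vertices: (-134/13, -2797/221), (-46/13, -660/221), (-98/13, -1531/221), (308/13, 6043/221)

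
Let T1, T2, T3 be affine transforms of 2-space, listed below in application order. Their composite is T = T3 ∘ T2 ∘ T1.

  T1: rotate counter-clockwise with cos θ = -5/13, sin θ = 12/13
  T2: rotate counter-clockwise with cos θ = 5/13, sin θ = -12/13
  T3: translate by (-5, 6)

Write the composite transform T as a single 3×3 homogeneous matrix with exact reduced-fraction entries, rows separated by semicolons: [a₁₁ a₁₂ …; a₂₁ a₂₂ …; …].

T = [119/169 -120/169 -5; 120/169 119/169 6; 0 0 1]

T1 = [-5/13 -12/13 0; 12/13 -5/13 0; 0 0 1]
T2·T1 = [119/169 -120/169 0; 120/169 119/169 0; 0 0 1]
T3·…·T1 = [119/169 -120/169 -5; 120/169 119/169 6; 0 0 1]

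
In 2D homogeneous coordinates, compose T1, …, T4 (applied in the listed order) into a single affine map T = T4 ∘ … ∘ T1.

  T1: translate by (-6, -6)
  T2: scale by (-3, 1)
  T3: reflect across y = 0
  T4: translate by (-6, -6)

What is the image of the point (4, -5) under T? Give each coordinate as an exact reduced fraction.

T(p) = (0, 5)

T1 translate by (-6, -6): (4, -5) → (-2, -11)
T2 scale by (-3, 1): (-2, -11) → (6, -11)
T3 reflect across y = 0: (6, -11) → (6, 11)
T4 translate by (-6, -6): (6, 11) → (0, 5)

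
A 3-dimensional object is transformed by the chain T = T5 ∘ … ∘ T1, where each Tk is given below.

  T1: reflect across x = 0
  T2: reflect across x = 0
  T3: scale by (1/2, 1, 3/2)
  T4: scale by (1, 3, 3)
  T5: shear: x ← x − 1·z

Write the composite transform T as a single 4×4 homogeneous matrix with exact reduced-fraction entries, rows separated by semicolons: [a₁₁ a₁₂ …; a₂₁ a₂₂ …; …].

T = [1/2 0 -9/2 0; 0 3 0 0; 0 0 9/2 0; 0 0 0 1]

T1 = [-1 0 0 0; 0 1 0 0; 0 0 1 0; 0 0 0 1]
T2·T1 = [1 0 0 0; 0 1 0 0; 0 0 1 0; 0 0 0 1]
T3·…·T1 = [1/2 0 0 0; 0 1 0 0; 0 0 3/2 0; 0 0 0 1]
T4·…·T1 = [1/2 0 0 0; 0 3 0 0; 0 0 9/2 0; 0 0 0 1]
T5·…·T1 = [1/2 0 -9/2 0; 0 3 0 0; 0 0 9/2 0; 0 0 0 1]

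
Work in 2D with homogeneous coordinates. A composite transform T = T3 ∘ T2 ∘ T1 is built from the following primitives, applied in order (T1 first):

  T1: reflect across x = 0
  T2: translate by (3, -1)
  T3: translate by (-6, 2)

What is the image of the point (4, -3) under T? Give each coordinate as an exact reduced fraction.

T1 reflect across x = 0: (4, -3) → (-4, -3)
T2 translate by (3, -1): (-4, -3) → (-1, -4)
T3 translate by (-6, 2): (-1, -4) → (-7, -2)

T(p) = (-7, -2)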